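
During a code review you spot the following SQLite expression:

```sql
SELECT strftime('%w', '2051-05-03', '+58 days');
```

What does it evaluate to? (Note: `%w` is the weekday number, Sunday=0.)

5

First apply '+58 days': 2051-05-03 → 2051-06-30.
2051-06-30 is a Friday; with Sunday=0 that is 5.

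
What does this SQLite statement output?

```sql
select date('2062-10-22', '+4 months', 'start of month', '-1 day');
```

2063-01-31

Adding +4 months to 2062-10-22 gives 2063-02-22.
`start of month` rewinds 2063-02-22 to 2063-02-01.
Going back 1 day from 2063-02-01 reaches 2063-01-31 (last day of January, 31 days).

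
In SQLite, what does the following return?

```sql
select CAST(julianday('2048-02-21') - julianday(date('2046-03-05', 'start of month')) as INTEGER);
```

722

`start of month` rewinds 2046-03-05 to 2046-03-01.
30 days remain in March 2046 after the 1st (31 − 1).
Full months from April 2046 through January 2048 contribute their day counts.
Then 21 days into February 2048.
Total: 30 + 30 + 31 + 30 + 31 + 31 + 30 + 31 + 30 + 31 + 31 + 28 + 31 + 30 + 31 + 30 + 31 + 31 + 30 + 31 + 30 + 31 + 31 + 21 = 722.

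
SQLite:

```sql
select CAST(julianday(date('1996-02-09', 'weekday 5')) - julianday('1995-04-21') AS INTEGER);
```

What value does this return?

294

`weekday 5` advances to the next Friday; 1996-02-09 is already a Friday, so it stays at 1996-02-09.
9 days remain in April 1995 after the 21st (30 − 21).
Full months from May 1995 through January 1996 contribute their day counts.
Then 9 days into February 1996.
Total: 9 + 31 + 30 + 31 + 31 + 30 + 31 + 30 + 31 + 31 + 9 = 294.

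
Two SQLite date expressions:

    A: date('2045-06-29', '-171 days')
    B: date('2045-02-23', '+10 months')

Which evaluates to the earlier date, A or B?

A

A = 2045-01-09.
B = 2045-12-23.
A is earlier.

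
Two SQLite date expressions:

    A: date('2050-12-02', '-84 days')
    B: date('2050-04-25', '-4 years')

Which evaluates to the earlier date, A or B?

B

A = 2050-09-09.
B = 2046-04-25.
B is earlier.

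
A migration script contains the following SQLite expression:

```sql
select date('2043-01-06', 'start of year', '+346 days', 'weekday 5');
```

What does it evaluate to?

2043-12-18

`start of year` rewinds 2043-01-06 to 2043-01-01.
Applying '+346 days' to 2043-01-01: counting 346 days forward gives 2043-12-13.
`weekday 5` advances to the next Friday; 2043-12-13 is a Sunday, so it moves forward to 2043-12-18.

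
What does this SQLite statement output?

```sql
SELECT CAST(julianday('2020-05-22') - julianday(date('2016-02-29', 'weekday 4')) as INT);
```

1541

`weekday 4` advances to the next Thursday; 2016-02-29 is a Monday, so it moves forward to 2016-03-03.
28 days remain in March 2016 after the 3rd (31 − 3).
Full months from April 2016 through April 2020 contribute their day counts.
Then 22 days into May 2020.
Total: 28 + 30 + 31 + 30 + 31 + 31 + 30 + 31 + 30 + 31 + 31 + 28 + 31 + 30 + 31 + 30 + 31 + 31 + 30 + 31 + 30 + 31 + 31 + 28 + 31 + 30 + 31 + 30 + 31 + 31 + 30 + 31 + 30 + 31 + 31 + 28 + 31 + 30 + 31 + 30 + 31 + 31 + 30 + 31 + 30 + 31 + 31 + 29 + 31 + 30 + 22 = 1541.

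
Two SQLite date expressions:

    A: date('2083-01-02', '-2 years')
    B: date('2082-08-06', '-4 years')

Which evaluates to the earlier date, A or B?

A = 2081-01-02.
B = 2078-08-06.
B is earlier.

B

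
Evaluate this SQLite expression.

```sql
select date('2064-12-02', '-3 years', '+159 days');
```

Adding -3 years to 2064-12-02 gives 2061-12-02.
Applying '+159 days' to 2061-12-02: counting 159 days forward gives 2062-05-10.

2062-05-10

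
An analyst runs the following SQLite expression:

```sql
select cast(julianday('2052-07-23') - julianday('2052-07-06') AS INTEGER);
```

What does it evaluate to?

17

Both dates are in July 2052: 23 − 6 = 17.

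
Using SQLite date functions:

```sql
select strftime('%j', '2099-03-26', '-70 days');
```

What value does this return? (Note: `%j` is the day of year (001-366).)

First apply '-70 days': 2099-03-26 → 2099-01-15.
Day-of-year for 2099-01-15: days since 2099-01-01 inclusive = 15, zero-padded to 015.

015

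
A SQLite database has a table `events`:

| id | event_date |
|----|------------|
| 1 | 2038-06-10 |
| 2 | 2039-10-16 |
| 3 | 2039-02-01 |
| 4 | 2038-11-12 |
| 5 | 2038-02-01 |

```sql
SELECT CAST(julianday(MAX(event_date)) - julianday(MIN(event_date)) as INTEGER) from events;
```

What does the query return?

622

MIN = 2038-02-01, MAX = 2039-10-16.
27 days remain in February 2038 after the 1st (28 − 1).
Full months from March 2038 through September 2039 contribute their day counts.
Then 16 days into October 2039.
Total: 27 + 31 + 30 + 31 + 30 + 31 + 31 + 30 + 31 + 30 + 31 + 31 + 28 + 31 + 30 + 31 + 30 + 31 + 31 + 30 + 16 = 622.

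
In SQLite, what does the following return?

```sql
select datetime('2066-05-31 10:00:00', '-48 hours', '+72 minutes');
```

-48 hours from 2066-05-31 10:00:00 is 2066-05-29 10:00:00 (crosses midnight).
72 minutes = 1h 12m; +72 minutes from 2066-05-29 10:00:00 is 2066-05-29 11:12:00.

2066-05-29 11:12:00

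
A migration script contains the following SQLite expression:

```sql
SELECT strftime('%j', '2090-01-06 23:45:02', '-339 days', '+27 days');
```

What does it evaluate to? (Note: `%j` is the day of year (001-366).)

059

First apply '-339 days', '+27 days': 2090-01-06 23:45:02 → 2089-02-28 23:45:02.
Day-of-year for 2089-02-28: days since 2089-01-01 inclusive = 59, zero-padded to 059.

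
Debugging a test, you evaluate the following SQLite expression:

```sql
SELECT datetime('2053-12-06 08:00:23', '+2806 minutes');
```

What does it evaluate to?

2053-12-08 06:46:23

2806 minutes = 46h 46m; +2806 minutes from 2053-12-06 08:00:23 is 2053-12-08 06:46:23 (crosses midnight).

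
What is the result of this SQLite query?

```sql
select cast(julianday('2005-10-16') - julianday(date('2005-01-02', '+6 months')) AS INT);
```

106

Adding +6 months to 2005-01-02 gives 2005-07-02.
29 days remain in July 2005 after the 2nd (31 − 2).
August 2005: 31 days.
September 2005: 30 days.
Then 16 days into October 2005.
Total: 29 + 31 + 30 + 16 = 106.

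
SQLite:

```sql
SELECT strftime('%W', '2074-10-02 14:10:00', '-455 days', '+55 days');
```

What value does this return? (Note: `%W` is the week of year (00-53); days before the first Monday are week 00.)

First apply '-455 days', '+55 days': 2074-10-02 14:10:00 → 2073-08-28 14:10:00.
2073-08-28 is a Monday. SQLite's %W counts Mondays since the year started; the result is 35.

35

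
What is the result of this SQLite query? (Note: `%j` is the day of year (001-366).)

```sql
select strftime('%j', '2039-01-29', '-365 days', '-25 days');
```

004

First apply '-365 days', '-25 days': 2039-01-29 → 2038-01-04.
Day-of-year for 2038-01-04: days since 2038-01-01 inclusive = 4, zero-padded to 004.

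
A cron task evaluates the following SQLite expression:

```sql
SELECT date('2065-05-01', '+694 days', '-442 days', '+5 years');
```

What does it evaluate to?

2071-01-08

Applying '+694 days' to 2065-05-01: counting 694 days forward gives 2067-03-26.
Applying '-442 days' to 2067-03-26: counting 442 days back gives 2066-01-08.
Adding +5 years to 2066-01-08 gives 2071-01-08.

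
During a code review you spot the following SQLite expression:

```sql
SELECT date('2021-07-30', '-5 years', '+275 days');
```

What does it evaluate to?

2017-05-01

Adding -5 years to 2021-07-30 gives 2016-07-30.
Applying '+275 days' to 2016-07-30: counting 275 days forward gives 2017-05-01.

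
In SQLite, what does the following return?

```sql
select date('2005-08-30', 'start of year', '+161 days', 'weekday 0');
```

2005-06-12

`start of year` rewinds 2005-08-30 to 2005-01-01.
Applying '+161 days' to 2005-01-01: counting 161 days forward gives 2005-06-11.
`weekday 0` advances to the next Sunday; 2005-06-11 is a Saturday, so it moves forward to 2005-06-12.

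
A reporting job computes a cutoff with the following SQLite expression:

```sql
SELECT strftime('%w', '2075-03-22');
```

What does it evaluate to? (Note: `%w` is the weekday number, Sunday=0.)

2075-03-22 is a Friday; with Sunday=0 that is 5.

5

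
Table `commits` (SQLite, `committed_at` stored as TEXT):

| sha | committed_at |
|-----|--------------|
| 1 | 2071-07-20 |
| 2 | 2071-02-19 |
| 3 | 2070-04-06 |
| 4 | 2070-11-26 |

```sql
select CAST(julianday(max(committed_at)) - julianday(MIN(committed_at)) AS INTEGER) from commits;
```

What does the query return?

MIN = 2070-04-06, MAX = 2071-07-20.
24 days remain in April 2070 after the 6th (30 − 6).
Full months from May 2070 through June 2071 contribute their day counts.
Then 20 days into July 2071.
Total: 24 + 31 + 30 + 31 + 31 + 30 + 31 + 30 + 31 + 31 + 28 + 31 + 30 + 31 + 30 + 20 = 470.

470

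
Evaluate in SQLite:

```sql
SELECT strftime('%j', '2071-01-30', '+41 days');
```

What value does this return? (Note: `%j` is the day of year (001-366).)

071

First apply '+41 days': 2071-01-30 → 2071-03-12.
Day-of-year for 2071-03-12: days since 2071-01-01 inclusive = 71, zero-padded to 071.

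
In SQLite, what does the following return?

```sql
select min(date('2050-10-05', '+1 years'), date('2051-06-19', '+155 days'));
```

date('2050-10-05', '+1 years') → 2051-10-05.
date('2051-06-19', '+155 days') → 2051-11-21.
Earlier of the two is 2051-10-05.

2051-10-05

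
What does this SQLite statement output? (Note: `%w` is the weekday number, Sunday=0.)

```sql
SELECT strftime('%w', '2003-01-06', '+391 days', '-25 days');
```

First apply '+391 days', '-25 days': 2003-01-06 → 2004-01-07.
2004-01-07 is a Wednesday; with Sunday=0 that is 3.

3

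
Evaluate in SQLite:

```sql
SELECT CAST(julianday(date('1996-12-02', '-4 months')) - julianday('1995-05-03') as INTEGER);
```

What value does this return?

Adding -4 months to 1996-12-02 gives 1996-08-02.
28 days remain in May 1995 after the 3rd (31 − 3).
Full months from June 1995 through July 1996 contribute their day counts.
Then 2 days into August 1996.
Total: 28 + 30 + 31 + 31 + 30 + 31 + 30 + 31 + 31 + 29 + 31 + 30 + 31 + 30 + 31 + 2 = 457.

457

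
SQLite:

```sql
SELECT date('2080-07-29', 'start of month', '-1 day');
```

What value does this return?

`start of month` rewinds 2080-07-29 to 2080-07-01.
Going back 1 day from 2080-07-01 reaches 2080-06-30 (last day of June, 30 days).

2080-06-30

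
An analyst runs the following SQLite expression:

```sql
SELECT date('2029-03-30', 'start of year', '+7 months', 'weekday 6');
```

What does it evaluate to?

2029-08-04

`start of year` rewinds 2029-03-30 to 2029-01-01.
Adding +7 months to 2029-01-01 gives 2029-08-01.
`weekday 6` advances to the next Saturday; 2029-08-01 is a Wednesday, so it moves forward to 2029-08-04.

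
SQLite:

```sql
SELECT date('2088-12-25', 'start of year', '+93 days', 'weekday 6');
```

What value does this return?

`start of year` rewinds 2088-12-25 to 2088-01-01.
Applying '+93 days' to 2088-01-01: counting 93 days forward gives 2088-04-03.
`weekday 6` advances to the next Saturday; 2088-04-03 is already a Saturday, so it stays at 2088-04-03.

2088-04-03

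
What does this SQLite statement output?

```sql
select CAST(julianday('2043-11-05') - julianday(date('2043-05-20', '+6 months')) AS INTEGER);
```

-15

Adding +6 months to 2043-05-20 gives 2043-11-20.
Both dates are in November 2043: 20 − 5 = 15.
The subtraction is earlier − later, so the result is −15 → -15.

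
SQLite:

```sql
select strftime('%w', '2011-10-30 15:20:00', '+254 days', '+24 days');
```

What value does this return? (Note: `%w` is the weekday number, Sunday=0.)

5

First apply '+254 days', '+24 days': 2011-10-30 15:20:00 → 2012-08-03 15:20:00.
2012-08-03 is a Friday; with Sunday=0 that is 5.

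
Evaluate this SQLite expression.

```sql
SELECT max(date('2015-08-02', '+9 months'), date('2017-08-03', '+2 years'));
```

date('2015-08-02', '+9 months') → 2016-05-02.
date('2017-08-03', '+2 years') → 2019-08-03.
Later of the two is 2019-08-03.

2019-08-03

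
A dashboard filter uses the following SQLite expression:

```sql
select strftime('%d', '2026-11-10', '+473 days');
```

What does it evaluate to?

First apply '+473 days': 2026-11-10 → 2028-02-26.
`%d` extracts the 2-digit day of month: 26.

26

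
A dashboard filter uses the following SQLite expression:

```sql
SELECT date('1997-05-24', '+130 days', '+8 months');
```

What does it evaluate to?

Applying '+130 days' to 1997-05-24: counting 130 days forward gives 1997-10-01.
Adding +8 months to 1997-10-01 gives 1998-06-01.

1998-06-01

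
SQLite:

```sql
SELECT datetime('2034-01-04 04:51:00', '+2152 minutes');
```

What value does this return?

2034-01-05 16:43:00

2152 minutes = 35h 52m; +2152 minutes from 2034-01-04 04:51:00 is 2034-01-05 16:43:00 (crosses midnight).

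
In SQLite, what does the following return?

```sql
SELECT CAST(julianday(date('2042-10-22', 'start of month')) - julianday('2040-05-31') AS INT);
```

853

`start of month` rewinds 2042-10-22 to 2042-10-01.
0 days remain in May 2040 after the 31st (31 − 31).
Full months from June 2040 through September 2042 contribute their day counts.
Then 1 day into October 2042.
Total: 0 + 30 + 31 + 31 + 30 + 31 + 30 + 31 + 31 + 28 + 31 + 30 + 31 + 30 + 31 + 31 + 30 + 31 + 30 + 31 + 31 + 28 + 31 + 30 + 31 + 30 + 31 + 31 + 30 + 1 = 853.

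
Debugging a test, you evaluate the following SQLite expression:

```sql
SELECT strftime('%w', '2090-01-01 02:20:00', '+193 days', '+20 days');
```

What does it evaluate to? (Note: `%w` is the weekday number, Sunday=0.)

3

First apply '+193 days', '+20 days': 2090-01-01 02:20:00 → 2090-08-02 02:20:00.
2090-08-02 is a Wednesday; with Sunday=0 that is 3.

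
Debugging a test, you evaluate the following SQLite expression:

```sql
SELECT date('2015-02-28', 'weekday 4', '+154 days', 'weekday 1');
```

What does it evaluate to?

2015-08-10

`weekday 4` advances to the next Thursday; 2015-02-28 is a Saturday, so it moves forward to 2015-03-05.
Applying '+154 days' to 2015-03-05: counting 154 days forward gives 2015-08-06.
`weekday 1` advances to the next Monday; 2015-08-06 is a Thursday, so it moves forward to 2015-08-10.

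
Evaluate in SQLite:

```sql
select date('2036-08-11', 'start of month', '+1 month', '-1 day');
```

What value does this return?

2036-08-31

`start of month` rewinds 2036-08-11 to 2036-08-01.
Adding +1 month to 2036-08-01 gives 2036-09-01.
Going back 1 day from 2036-09-01 reaches 2036-08-31 (last day of August, 31 days).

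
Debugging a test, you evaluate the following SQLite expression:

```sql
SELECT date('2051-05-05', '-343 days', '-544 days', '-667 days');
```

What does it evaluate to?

2047-02-01

Applying '-343 days' to 2051-05-05: counting 343 days back gives 2050-05-27.
Applying '-544 days' to 2050-05-27: counting 544 days back gives 2048-11-29.
Applying '-667 days' to 2048-11-29: counting 667 days back gives 2047-02-01.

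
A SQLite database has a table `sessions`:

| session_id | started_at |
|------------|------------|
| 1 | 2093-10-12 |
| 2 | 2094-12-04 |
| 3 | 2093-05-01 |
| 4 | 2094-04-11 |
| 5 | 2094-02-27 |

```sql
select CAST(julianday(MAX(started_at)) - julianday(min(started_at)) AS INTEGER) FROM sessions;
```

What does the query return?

MIN = 2093-05-01, MAX = 2094-12-04.
30 days remain in May 2093 after the 1st (31 − 1).
Full months from June 2093 through November 2094 contribute their day counts.
Then 4 days into December 2094.
Total: 30 + 30 + 31 + 31 + 30 + 31 + 30 + 31 + 31 + 28 + 31 + 30 + 31 + 30 + 31 + 31 + 30 + 31 + 30 + 4 = 582.

582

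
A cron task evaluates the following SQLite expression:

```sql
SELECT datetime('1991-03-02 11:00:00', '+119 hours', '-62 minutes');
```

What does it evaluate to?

+119 hours from 1991-03-02 11:00:00 is 1991-03-07 10:00:00 (crosses midnight).
62 minutes = 1h 2m; -62 minutes from 1991-03-07 10:00:00 is 1991-03-07 08:58:00.

1991-03-07 08:58:00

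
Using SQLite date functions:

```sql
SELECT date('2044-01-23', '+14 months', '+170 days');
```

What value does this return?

2045-09-09

Adding +14 months to 2044-01-23 gives 2045-03-23.
Applying '+170 days' to 2045-03-23: counting 170 days forward gives 2045-09-09.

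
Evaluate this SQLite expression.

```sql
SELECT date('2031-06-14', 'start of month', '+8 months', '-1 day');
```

`start of month` rewinds 2031-06-14 to 2031-06-01.
Adding +8 months to 2031-06-01 gives 2032-02-01.
Going back 1 day from 2032-02-01 reaches 2032-01-31 (last day of January, 31 days).

2032-01-31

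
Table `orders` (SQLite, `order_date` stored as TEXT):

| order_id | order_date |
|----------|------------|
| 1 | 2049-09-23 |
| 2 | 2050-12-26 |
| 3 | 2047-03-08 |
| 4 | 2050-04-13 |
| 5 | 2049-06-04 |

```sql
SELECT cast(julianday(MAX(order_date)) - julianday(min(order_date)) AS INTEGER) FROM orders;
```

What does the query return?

MIN = 2047-03-08, MAX = 2050-12-26.
23 days remain in March 2047 after the 8th (31 − 8).
Full months from April 2047 through November 2050 contribute their day counts.
Then 26 days into December 2050.
Total: 23 + 30 + 31 + 30 + 31 + 31 + 30 + 31 + 30 + 31 + 31 + 29 + 31 + 30 + 31 + 30 + 31 + 31 + 30 + 31 + 30 + 31 + 31 + 28 + 31 + 30 + 31 + 30 + 31 + 31 + 30 + 31 + 30 + 31 + 31 + 28 + 31 + 30 + 31 + 30 + 31 + 31 + 30 + 31 + 30 + 26 = 1389.

1389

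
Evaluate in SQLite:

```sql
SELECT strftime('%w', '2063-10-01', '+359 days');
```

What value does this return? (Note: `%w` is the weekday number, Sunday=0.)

3

First apply '+359 days': 2063-10-01 → 2064-09-24.
2064-09-24 is a Wednesday; with Sunday=0 that is 3.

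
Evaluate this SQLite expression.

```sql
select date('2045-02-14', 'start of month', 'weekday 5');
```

`start of month` rewinds 2045-02-14 to 2045-02-01.
`weekday 5` advances to the next Friday; 2045-02-01 is a Wednesday, so it moves forward to 2045-02-03.

2045-02-03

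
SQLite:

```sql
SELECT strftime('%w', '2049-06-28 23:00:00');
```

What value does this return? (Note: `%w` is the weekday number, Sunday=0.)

2049-06-28 is a Monday; with Sunday=0 that is 1.

1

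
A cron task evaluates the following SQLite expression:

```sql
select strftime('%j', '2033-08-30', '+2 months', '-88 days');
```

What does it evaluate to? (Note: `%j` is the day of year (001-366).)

First apply '+2 months', '-88 days': 2033-08-30 → 2033-08-03.
Day-of-year for 2033-08-03: days since 2033-01-01 inclusive = 215, zero-padded to 215.

215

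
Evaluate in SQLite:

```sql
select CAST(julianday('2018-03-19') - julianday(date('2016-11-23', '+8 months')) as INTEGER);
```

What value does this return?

239

Adding +8 months to 2016-11-23 gives 2017-07-23.
8 days remain in July 2017 after the 23rd (31 − 23).
Full months from August 2017 through February 2018 contribute their day counts.
Then 19 days into March 2018.
Total: 8 + 31 + 30 + 31 + 30 + 31 + 31 + 28 + 19 = 239.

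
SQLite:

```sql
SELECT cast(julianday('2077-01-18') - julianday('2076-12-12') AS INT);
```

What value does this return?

37

19 days remain in December 2076 after the 12th (31 − 12).
Then 18 days into January 2077.
Total: 19 + 18 = 37.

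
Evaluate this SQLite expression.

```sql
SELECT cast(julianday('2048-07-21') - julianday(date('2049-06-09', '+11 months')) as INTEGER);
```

Adding +11 months to 2049-06-09 gives 2050-05-09.
10 days remain in July 2048 after the 21st (31 − 21).
Full months from August 2048 through April 2050 contribute their day counts.
Then 9 days into May 2050.
Total: 10 + 31 + 30 + 31 + 30 + 31 + 31 + 28 + 31 + 30 + 31 + 30 + 31 + 31 + 30 + 31 + 30 + 31 + 31 + 28 + 31 + 30 + 9 = 657.
The subtraction is earlier − later, so the result is −657 → -657.

-657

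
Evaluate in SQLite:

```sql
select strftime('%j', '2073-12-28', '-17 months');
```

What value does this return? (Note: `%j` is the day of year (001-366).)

210

First apply '-17 months': 2073-12-28 → 2072-07-28.
Day-of-year for 2072-07-28: days since 2072-01-01 inclusive = 210, zero-padded to 210.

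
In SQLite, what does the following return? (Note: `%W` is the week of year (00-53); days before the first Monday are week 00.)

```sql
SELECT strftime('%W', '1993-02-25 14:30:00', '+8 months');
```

43

First apply '+8 months': 1993-02-25 14:30:00 → 1993-10-25 14:30:00.
1993-10-25 is a Monday. SQLite's %W counts Mondays since the year started; the result is 43.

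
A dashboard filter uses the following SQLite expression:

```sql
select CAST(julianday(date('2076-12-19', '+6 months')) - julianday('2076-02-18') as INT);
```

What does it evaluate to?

Adding +6 months to 2076-12-19 gives 2077-06-19.
11 days remain in February 2076 after the 18th (29 − 18).
Full months from March 2076 through May 2077 contribute their day counts.
Then 19 days into June 2077.
Total: 11 + 31 + 30 + 31 + 30 + 31 + 31 + 30 + 31 + 30 + 31 + 31 + 28 + 31 + 30 + 31 + 19 = 487.

487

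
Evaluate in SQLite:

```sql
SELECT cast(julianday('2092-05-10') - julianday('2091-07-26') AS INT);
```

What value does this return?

5 days remain in July 2091 after the 26th (31 − 26).
Full months from August 2091 through April 2092 contribute their day counts.
Then 10 days into May 2092.
Total: 5 + 31 + 30 + 31 + 30 + 31 + 31 + 29 + 31 + 30 + 10 = 289.

289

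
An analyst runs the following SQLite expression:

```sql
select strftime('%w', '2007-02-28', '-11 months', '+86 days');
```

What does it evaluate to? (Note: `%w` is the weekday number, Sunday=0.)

First apply '-11 months', '+86 days': 2007-02-28 → 2006-06-22.
2006-06-22 is a Thursday; with Sunday=0 that is 4.

4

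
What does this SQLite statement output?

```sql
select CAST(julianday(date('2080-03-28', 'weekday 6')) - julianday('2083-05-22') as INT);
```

-1148

`weekday 6` advances to the next Saturday; 2080-03-28 is a Thursday, so it moves forward to 2080-03-30.
1 day remains in March 2080 after the 30th (31 − 30).
Full months from April 2080 through April 2083 contribute their day counts.
Then 22 days into May 2083.
Total: 1 + 30 + 31 + 30 + 31 + 31 + 30 + 31 + 30 + 31 + 31 + 28 + 31 + 30 + 31 + 30 + 31 + 31 + 30 + 31 + 30 + 31 + 31 + 28 + 31 + 30 + 31 + 30 + 31 + 31 + 30 + 31 + 30 + 31 + 31 + 28 + 31 + 30 + 22 = 1148.
The subtraction is earlier − later, so the result is −1148 → -1148.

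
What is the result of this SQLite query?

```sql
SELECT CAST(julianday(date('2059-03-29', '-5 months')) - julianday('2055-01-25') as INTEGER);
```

Adding -5 months to 2059-03-29 gives 2058-10-29.
6 days remain in January 2055 after the 25th (31 − 25).
Full months from February 2055 through September 2058 contribute their day counts.
Then 29 days into October 2058.
Total: 6 + 28 + 31 + 30 + 31 + 30 + 31 + 31 + 30 + 31 + 30 + 31 + 31 + 29 + 31 + 30 + 31 + 30 + 31 + 31 + 30 + 31 + 30 + 31 + 31 + 28 + 31 + 30 + 31 + 30 + 31 + 31 + 30 + 31 + 30 + 31 + 31 + 28 + 31 + 30 + 31 + 30 + 31 + 31 + 30 + 29 = 1373.

1373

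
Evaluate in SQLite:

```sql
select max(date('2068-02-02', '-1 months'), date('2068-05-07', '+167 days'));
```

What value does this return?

2068-10-21

date('2068-02-02', '-1 months') → 2068-01-02.
date('2068-05-07', '+167 days') → 2068-10-21.
Later of the two is 2068-10-21.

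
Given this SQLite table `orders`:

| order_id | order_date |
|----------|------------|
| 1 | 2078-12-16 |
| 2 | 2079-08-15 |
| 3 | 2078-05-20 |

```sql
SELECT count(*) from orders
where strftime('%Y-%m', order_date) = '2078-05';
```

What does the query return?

1

Rows with year-month 2078-05: 2078-05-20 → 1.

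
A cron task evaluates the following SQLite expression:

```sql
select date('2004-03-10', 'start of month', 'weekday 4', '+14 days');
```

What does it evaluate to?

`start of month` rewinds 2004-03-10 to 2004-03-01.
`weekday 4` advances to the next Thursday; 2004-03-01 is a Monday, so it moves forward to 2004-03-04.
Advancing 14 more days within March lands on 2004-03-18.

2004-03-18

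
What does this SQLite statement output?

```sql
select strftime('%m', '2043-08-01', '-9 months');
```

11

First apply '-9 months': 2043-08-01 → 2042-11-01.
`%m` extracts the 2-digit month (01-12): 11.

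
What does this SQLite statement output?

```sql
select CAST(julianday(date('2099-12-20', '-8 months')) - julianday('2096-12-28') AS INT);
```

843

Adding -8 months to 2099-12-20 gives 2099-04-20.
3 days remain in December 2096 after the 28th (31 − 28).
Full months from January 2097 through March 2099 contribute their day counts.
Then 20 days into April 2099.
Total: 3 + 31 + 28 + 31 + 30 + 31 + 30 + 31 + 31 + 30 + 31 + 30 + 31 + 31 + 28 + 31 + 30 + 31 + 30 + 31 + 31 + 30 + 31 + 30 + 31 + 31 + 28 + 31 + 20 = 843.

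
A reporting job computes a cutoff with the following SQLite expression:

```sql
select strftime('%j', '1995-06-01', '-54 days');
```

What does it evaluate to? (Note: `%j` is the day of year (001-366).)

098

First apply '-54 days': 1995-06-01 → 1995-04-08.
Day-of-year for 1995-04-08: days since 1995-01-01 inclusive = 98, zero-padded to 098.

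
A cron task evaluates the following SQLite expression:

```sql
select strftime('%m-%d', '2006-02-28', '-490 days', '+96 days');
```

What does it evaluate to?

01-30

First apply '-490 days', '+96 days': 2006-02-28 → 2005-01-30.
`%m-%d` extracts the month-day: 01-30.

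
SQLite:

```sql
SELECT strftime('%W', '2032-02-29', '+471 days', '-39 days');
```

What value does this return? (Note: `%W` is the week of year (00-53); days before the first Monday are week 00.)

18

First apply '+471 days', '-39 days': 2032-02-29 → 2033-05-06.
2033-05-06 is a Friday. SQLite's %W counts Mondays since the year started; the result is 18.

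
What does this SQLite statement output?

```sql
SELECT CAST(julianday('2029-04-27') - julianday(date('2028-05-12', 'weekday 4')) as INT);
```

344

`weekday 4` advances to the next Thursday; 2028-05-12 is a Friday, so it moves forward to 2028-05-18.
13 days remain in May 2028 after the 18th (31 − 18).
Full months from June 2028 through March 2029 contribute their day counts.
Then 27 days into April 2029.
Total: 13 + 30 + 31 + 31 + 30 + 31 + 30 + 31 + 31 + 28 + 31 + 27 = 344.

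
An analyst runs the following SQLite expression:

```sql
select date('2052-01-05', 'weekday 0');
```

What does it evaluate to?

2052-01-07

`weekday 0` advances to the next Sunday; 2052-01-05 is a Friday, so it moves forward to 2052-01-07.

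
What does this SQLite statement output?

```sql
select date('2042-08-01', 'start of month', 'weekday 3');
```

2042-08-06

`start of month` rewinds 2042-08-01 to 2042-08-01.
`weekday 3` advances to the next Wednesday; 2042-08-01 is a Friday, so it moves forward to 2042-08-06.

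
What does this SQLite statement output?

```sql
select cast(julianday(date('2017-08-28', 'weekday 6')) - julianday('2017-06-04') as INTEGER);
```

90

`weekday 6` advances to the next Saturday; 2017-08-28 is a Monday, so it moves forward to 2017-09-02.
26 days remain in June 2017 after the 4th (30 − 4).
July 2017: 31 days.
August 2017: 31 days.
Then 2 days into September 2017.
Total: 26 + 31 + 31 + 2 = 90.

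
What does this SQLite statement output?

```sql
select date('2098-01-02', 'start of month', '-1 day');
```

`start of month` rewinds 2098-01-02 to 2098-01-01.
Going back 1 day from 2098-01-01 reaches 2097-12-31 (last day of December, 31 days).

2097-12-31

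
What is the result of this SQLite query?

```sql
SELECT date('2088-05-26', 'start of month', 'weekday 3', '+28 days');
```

2088-06-02

`start of month` rewinds 2088-05-26 to 2088-05-01.
`weekday 3` advances to the next Wednesday; 2088-05-01 is a Saturday, so it moves forward to 2088-05-05.
May 2088 has 31 days; 26 remain after the 5th, so 27 days reach 2088-06-01.
Advancing 1 more day within June lands on 2088-06-02.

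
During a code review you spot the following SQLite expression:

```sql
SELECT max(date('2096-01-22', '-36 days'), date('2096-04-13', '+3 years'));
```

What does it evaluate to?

2099-04-13

date('2096-01-22', '-36 days') → 2095-12-17.
date('2096-04-13', '+3 years') → 2099-04-13.
Later of the two is 2099-04-13.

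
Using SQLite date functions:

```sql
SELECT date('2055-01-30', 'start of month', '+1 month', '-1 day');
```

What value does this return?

`start of month` rewinds 2055-01-30 to 2055-01-01.
Adding +1 month to 2055-01-01 gives 2055-02-01.
Going back 1 day from 2055-02-01 reaches 2055-01-31 (last day of January, 31 days).

2055-01-31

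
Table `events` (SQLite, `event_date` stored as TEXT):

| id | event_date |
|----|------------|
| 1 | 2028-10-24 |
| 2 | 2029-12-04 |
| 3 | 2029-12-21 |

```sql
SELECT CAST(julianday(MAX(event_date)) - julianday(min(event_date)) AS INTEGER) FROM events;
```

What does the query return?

MIN = 2028-10-24, MAX = 2029-12-21.
7 days remain in October 2028 after the 24th (31 − 24).
Full months from November 2028 through November 2029 contribute their day counts.
Then 21 days into December 2029.
Total: 7 + 30 + 31 + 31 + 28 + 31 + 30 + 31 + 30 + 31 + 31 + 30 + 31 + 30 + 21 = 423.

423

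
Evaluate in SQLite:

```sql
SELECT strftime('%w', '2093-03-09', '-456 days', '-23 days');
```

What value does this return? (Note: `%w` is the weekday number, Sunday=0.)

5

First apply '-456 days', '-23 days': 2093-03-09 → 2091-11-16.
2091-11-16 is a Friday; with Sunday=0 that is 5.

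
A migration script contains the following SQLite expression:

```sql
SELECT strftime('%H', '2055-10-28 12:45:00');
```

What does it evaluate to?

12

`%H` extracts the 2-digit hour (00-23): 12.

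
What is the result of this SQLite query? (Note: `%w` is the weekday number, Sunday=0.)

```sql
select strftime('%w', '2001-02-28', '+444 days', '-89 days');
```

1

First apply '+444 days', '-89 days': 2001-02-28 → 2002-02-18.
2002-02-18 is a Monday; with Sunday=0 that is 1.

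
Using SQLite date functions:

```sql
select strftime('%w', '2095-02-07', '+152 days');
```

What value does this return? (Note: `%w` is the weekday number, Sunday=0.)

6

First apply '+152 days': 2095-02-07 → 2095-07-09.
2095-07-09 is a Saturday; with Sunday=0 that is 6.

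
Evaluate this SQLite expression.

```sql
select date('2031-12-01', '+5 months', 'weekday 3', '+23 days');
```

2032-05-28

Adding +5 months to 2031-12-01 gives 2032-05-01.
`weekday 3` advances to the next Wednesday; 2032-05-01 is a Saturday, so it moves forward to 2032-05-05.
Advancing 23 more days within May lands on 2032-05-28.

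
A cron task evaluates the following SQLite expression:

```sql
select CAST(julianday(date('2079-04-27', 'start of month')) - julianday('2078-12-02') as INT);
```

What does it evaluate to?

`start of month` rewinds 2079-04-27 to 2079-04-01.
29 days remain in December 2078 after the 2nd (31 − 2).
January 2079: 31 days.
February 2079: 28 days.
March 2079: 31 days.
Then 1 day into April 2079.
Total: 29 + 31 + 28 + 31 + 1 = 120.

120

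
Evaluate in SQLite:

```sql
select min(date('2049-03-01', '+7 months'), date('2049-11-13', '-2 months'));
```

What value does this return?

date('2049-03-01', '+7 months') → 2049-10-01.
date('2049-11-13', '-2 months') → 2049-09-13.
Earlier of the two is 2049-09-13.

2049-09-13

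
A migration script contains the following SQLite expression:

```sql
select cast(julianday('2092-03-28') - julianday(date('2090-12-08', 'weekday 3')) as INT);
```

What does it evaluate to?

`weekday 3` advances to the next Wednesday; 2090-12-08 is a Friday, so it moves forward to 2090-12-13.
18 days remain in December 2090 after the 13th (31 − 13).
Full months from January 2091 through February 2092 contribute their day counts.
Then 28 days into March 2092.
Total: 18 + 31 + 28 + 31 + 30 + 31 + 30 + 31 + 31 + 30 + 31 + 30 + 31 + 31 + 29 + 28 = 471.

471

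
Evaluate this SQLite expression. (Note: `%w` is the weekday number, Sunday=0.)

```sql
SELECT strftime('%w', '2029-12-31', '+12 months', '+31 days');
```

5

First apply '+12 months', '+31 days': 2029-12-31 → 2031-01-31.
2031-01-31 is a Friday; with Sunday=0 that is 5.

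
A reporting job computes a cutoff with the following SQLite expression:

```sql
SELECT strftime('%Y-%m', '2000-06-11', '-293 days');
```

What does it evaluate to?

1999-08

First apply '-293 days': 2000-06-11 → 1999-08-23.
`%Y-%m` extracts the year-month: 1999-08.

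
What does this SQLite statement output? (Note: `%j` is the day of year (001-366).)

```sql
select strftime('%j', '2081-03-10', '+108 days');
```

First apply '+108 days': 2081-03-10 → 2081-06-26.
Day-of-year for 2081-06-26: days since 2081-01-01 inclusive = 177, zero-padded to 177.

177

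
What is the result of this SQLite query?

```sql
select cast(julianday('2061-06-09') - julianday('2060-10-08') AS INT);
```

23 days remain in October 2060 after the 8th (31 − 8).
Full months from November 2060 through May 2061 contribute their day counts.
Then 9 days into June 2061.
Total: 23 + 30 + 31 + 31 + 28 + 31 + 30 + 31 + 9 = 244.

244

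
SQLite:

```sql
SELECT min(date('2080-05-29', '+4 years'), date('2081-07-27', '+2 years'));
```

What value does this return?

date('2080-05-29', '+4 years') → 2084-05-29.
date('2081-07-27', '+2 years') → 2083-07-27.
Earlier of the two is 2083-07-27.

2083-07-27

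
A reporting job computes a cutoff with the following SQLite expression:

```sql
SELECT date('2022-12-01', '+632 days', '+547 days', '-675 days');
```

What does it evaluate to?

Applying '+632 days' to 2022-12-01: counting 632 days forward gives 2024-08-24.
Applying '+547 days' to 2024-08-24: counting 547 days forward gives 2026-02-22.
Applying '-675 days' to 2026-02-22: counting 675 days back gives 2024-04-18.

2024-04-18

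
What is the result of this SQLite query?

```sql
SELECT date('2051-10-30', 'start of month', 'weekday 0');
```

2051-10-01

`start of month` rewinds 2051-10-30 to 2051-10-01.
`weekday 0` advances to the next Sunday; 2051-10-01 is already a Sunday, so it stays at 2051-10-01.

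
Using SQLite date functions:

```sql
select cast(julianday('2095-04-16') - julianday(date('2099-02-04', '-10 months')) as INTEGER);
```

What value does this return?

Adding -10 months to 2099-02-04 gives 2098-04-04.
14 days remain in April 2095 after the 16th (30 − 16).
Full months from May 2095 through March 2098 contribute their day counts.
Then 4 days into April 2098.
Total: 14 + 31 + 30 + 31 + 31 + 30 + 31 + 30 + 31 + 31 + 29 + 31 + 30 + 31 + 30 + 31 + 31 + 30 + 31 + 30 + 31 + 31 + 28 + 31 + 30 + 31 + 30 + 31 + 31 + 30 + 31 + 30 + 31 + 31 + 28 + 31 + 4 = 1084.
The subtraction is earlier − later, so the result is −1084 → -1084.

-1084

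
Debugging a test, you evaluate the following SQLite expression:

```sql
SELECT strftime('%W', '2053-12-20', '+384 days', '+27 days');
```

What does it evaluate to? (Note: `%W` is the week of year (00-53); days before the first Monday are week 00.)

First apply '+384 days', '+27 days': 2053-12-20 → 2055-02-04.
2055-02-04 is a Thursday. SQLite's %W counts Mondays since the year started; the result is 05.

05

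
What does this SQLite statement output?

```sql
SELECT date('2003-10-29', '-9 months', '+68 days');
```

2003-04-07

Adding -9 months to 2003-10-29 gives 2003-01-29.
Applying '+68 days' to 2003-01-29: counting 68 days forward gives 2003-04-07.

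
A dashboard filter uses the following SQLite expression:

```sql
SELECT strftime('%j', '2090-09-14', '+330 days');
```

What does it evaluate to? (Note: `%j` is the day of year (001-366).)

First apply '+330 days': 2090-09-14 → 2091-08-10.
Day-of-year for 2091-08-10: days since 2091-01-01 inclusive = 222, zero-padded to 222.

222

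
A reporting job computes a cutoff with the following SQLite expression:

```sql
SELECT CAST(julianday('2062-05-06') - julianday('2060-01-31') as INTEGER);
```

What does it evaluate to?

0 days remain in January 2060 after the 31st (31 − 31).
Full months from February 2060 through April 2062 contribute their day counts.
Then 6 days into May 2062.
Total: 0 + 29 + 31 + 30 + 31 + 30 + 31 + 31 + 30 + 31 + 30 + 31 + 31 + 28 + 31 + 30 + 31 + 30 + 31 + 31 + 30 + 31 + 30 + 31 + 31 + 28 + 31 + 30 + 6 = 826.

826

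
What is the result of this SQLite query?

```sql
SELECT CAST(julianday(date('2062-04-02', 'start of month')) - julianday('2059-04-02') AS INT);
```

1095

`start of month` rewinds 2062-04-02 to 2062-04-01.
28 days remain in April 2059 after the 2nd (30 − 2).
Full months from May 2059 through March 2062 contribute their day counts.
Then 1 day into April 2062.
Total: 28 + 31 + 30 + 31 + 31 + 30 + 31 + 30 + 31 + 31 + 29 + 31 + 30 + 31 + 30 + 31 + 31 + 30 + 31 + 30 + 31 + 31 + 28 + 31 + 30 + 31 + 30 + 31 + 31 + 30 + 31 + 30 + 31 + 31 + 28 + 31 + 1 = 1095.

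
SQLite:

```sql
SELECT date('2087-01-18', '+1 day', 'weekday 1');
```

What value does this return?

Advancing 1 more day within January lands on 2087-01-19.
`weekday 1` advances to the next Monday; 2087-01-19 is a Sunday, so it moves forward to 2087-01-20.

2087-01-20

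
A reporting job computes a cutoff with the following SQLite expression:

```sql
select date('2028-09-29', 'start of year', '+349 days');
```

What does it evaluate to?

2028-12-15

`start of year` rewinds 2028-09-29 to 2028-01-01.
Applying '+349 days' to 2028-01-01: counting 349 days forward gives 2028-12-15.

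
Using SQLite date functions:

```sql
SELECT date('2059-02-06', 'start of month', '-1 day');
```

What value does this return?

`start of month` rewinds 2059-02-06 to 2059-02-01.
Going back 1 day from 2059-02-01 reaches 2059-01-31 (last day of January, 31 days).

2059-01-31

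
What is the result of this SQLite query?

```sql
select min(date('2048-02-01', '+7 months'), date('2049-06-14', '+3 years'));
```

2048-09-01

date('2048-02-01', '+7 months') → 2048-09-01.
date('2049-06-14', '+3 years') → 2052-06-14.
Earlier of the two is 2048-09-01.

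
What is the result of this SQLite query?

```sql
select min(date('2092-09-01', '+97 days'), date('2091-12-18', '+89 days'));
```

date('2092-09-01', '+97 days') → 2092-12-07.
date('2091-12-18', '+89 days') → 2092-03-16.
Earlier of the two is 2092-03-16.

2092-03-16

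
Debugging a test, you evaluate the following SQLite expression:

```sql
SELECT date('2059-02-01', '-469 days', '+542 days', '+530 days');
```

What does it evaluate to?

Applying '-469 days' to 2059-02-01: counting 469 days back gives 2057-10-20.
Applying '+542 days' to 2057-10-20: counting 542 days forward gives 2059-04-15.
Applying '+530 days' to 2059-04-15: counting 530 days forward gives 2060-09-26.

2060-09-26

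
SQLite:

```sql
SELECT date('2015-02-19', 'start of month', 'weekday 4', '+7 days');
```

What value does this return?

2015-02-12

`start of month` rewinds 2015-02-19 to 2015-02-01.
`weekday 4` advances to the next Thursday; 2015-02-01 is a Sunday, so it moves forward to 2015-02-05.
Advancing 7 more days within February lands on 2015-02-12.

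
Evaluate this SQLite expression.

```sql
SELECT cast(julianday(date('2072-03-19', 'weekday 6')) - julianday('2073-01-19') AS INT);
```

-306

`weekday 6` advances to the next Saturday; 2072-03-19 is already a Saturday, so it stays at 2072-03-19.
12 days remain in March 2072 after the 19th (31 − 19).
Full months from April 2072 through December 2072 contribute their day counts.
Then 19 days into January 2073.
Total: 12 + 30 + 31 + 30 + 31 + 31 + 30 + 31 + 30 + 31 + 19 = 306.
The subtraction is earlier − later, so the result is −306 → -306.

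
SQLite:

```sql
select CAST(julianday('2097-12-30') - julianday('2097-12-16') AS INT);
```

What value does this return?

Both dates are in December 2097: 30 − 16 = 14.

14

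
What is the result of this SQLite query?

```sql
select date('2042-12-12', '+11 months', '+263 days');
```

2044-08-01

Adding +11 months to 2042-12-12 gives 2043-11-12.
Applying '+263 days' to 2043-11-12: counting 263 days forward gives 2044-08-01.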